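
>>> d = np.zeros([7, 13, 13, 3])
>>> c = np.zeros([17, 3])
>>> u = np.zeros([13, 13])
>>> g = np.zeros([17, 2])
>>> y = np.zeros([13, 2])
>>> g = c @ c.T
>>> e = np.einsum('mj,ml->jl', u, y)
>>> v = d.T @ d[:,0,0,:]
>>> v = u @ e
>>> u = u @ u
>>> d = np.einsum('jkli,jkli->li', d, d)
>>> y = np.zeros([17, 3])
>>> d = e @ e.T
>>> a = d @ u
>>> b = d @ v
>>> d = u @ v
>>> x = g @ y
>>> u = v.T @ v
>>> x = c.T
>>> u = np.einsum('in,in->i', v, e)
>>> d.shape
(13, 2)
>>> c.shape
(17, 3)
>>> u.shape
(13,)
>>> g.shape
(17, 17)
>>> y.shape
(17, 3)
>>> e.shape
(13, 2)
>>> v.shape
(13, 2)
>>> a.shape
(13, 13)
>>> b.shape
(13, 2)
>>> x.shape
(3, 17)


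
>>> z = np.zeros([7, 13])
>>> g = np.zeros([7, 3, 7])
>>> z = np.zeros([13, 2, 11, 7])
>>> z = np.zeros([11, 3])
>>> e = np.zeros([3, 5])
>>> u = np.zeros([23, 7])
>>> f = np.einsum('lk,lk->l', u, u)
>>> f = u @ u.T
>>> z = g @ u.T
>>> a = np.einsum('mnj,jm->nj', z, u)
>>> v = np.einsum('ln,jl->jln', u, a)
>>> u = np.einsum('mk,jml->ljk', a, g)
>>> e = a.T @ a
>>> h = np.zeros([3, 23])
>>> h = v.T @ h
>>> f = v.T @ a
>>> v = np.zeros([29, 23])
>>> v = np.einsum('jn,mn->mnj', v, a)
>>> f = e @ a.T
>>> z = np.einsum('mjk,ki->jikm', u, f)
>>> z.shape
(7, 3, 23, 7)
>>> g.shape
(7, 3, 7)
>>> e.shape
(23, 23)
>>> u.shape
(7, 7, 23)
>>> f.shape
(23, 3)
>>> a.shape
(3, 23)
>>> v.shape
(3, 23, 29)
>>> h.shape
(7, 23, 23)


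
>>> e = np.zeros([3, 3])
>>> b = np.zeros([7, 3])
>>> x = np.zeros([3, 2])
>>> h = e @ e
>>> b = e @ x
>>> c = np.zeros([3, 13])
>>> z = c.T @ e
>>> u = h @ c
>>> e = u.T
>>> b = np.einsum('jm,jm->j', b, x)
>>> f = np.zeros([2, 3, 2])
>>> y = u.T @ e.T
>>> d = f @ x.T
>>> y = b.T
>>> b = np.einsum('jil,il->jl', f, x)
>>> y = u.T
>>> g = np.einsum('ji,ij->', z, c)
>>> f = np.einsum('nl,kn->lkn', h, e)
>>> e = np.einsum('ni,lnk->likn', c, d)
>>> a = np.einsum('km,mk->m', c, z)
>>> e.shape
(2, 13, 3, 3)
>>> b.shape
(2, 2)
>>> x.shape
(3, 2)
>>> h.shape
(3, 3)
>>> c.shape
(3, 13)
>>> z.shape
(13, 3)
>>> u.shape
(3, 13)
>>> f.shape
(3, 13, 3)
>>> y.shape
(13, 3)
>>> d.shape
(2, 3, 3)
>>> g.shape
()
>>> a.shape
(13,)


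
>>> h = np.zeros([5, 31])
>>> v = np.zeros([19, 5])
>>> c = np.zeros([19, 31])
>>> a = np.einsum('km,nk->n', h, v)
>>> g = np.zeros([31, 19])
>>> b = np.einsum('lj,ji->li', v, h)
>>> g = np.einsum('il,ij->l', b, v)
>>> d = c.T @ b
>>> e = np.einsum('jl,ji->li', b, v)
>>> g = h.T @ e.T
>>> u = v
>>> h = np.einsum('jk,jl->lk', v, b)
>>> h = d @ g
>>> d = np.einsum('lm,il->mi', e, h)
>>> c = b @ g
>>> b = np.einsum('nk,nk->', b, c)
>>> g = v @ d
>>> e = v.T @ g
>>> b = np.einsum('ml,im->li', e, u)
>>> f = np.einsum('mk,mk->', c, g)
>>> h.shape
(31, 31)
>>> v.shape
(19, 5)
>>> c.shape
(19, 31)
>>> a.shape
(19,)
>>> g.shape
(19, 31)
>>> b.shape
(31, 19)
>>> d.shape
(5, 31)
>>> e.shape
(5, 31)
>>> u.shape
(19, 5)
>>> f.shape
()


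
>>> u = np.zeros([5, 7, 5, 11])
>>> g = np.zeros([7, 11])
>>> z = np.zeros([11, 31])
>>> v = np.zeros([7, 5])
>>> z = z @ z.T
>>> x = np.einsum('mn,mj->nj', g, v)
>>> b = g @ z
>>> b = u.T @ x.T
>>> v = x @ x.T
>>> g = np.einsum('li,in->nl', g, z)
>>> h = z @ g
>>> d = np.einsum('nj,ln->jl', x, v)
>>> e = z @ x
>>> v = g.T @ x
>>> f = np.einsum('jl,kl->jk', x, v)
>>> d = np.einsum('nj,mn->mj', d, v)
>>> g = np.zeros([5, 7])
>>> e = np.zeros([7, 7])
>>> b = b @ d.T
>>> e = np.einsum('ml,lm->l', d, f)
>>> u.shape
(5, 7, 5, 11)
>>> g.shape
(5, 7)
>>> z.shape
(11, 11)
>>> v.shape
(7, 5)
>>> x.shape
(11, 5)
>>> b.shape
(11, 5, 7, 7)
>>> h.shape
(11, 7)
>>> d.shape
(7, 11)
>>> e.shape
(11,)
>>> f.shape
(11, 7)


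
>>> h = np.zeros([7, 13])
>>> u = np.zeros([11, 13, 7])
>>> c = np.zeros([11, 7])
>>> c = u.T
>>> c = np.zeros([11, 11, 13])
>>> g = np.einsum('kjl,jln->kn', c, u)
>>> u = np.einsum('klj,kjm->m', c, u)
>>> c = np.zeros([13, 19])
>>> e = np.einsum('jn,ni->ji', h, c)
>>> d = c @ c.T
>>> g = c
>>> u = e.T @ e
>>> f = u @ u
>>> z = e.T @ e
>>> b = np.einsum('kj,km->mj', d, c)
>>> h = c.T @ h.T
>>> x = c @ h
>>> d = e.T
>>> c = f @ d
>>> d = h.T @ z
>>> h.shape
(19, 7)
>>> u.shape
(19, 19)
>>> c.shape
(19, 7)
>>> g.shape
(13, 19)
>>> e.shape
(7, 19)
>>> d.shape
(7, 19)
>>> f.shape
(19, 19)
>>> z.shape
(19, 19)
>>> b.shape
(19, 13)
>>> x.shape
(13, 7)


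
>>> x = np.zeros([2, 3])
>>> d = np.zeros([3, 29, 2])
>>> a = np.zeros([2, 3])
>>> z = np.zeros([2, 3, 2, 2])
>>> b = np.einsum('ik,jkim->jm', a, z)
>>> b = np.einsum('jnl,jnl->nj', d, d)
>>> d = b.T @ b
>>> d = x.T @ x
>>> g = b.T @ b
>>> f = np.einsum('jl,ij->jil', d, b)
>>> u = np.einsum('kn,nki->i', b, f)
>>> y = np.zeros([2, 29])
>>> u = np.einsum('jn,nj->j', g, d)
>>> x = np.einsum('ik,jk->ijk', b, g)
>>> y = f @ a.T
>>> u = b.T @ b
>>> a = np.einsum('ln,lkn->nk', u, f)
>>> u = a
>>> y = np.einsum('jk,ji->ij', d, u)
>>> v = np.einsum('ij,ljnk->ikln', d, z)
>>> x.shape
(29, 3, 3)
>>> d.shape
(3, 3)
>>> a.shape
(3, 29)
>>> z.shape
(2, 3, 2, 2)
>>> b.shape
(29, 3)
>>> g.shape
(3, 3)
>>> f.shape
(3, 29, 3)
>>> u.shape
(3, 29)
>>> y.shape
(29, 3)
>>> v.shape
(3, 2, 2, 2)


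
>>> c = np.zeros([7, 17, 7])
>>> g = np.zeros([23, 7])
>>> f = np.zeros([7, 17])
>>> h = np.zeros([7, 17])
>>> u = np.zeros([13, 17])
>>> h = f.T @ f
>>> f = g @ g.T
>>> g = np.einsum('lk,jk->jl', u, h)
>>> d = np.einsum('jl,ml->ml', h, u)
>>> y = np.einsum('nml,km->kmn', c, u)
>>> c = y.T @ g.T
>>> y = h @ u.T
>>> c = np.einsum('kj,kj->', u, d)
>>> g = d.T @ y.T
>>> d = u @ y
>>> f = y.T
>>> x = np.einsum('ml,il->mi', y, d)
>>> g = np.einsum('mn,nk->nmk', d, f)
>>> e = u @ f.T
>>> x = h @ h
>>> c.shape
()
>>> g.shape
(13, 13, 17)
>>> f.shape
(13, 17)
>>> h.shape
(17, 17)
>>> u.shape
(13, 17)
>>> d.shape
(13, 13)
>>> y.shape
(17, 13)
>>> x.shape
(17, 17)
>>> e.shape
(13, 13)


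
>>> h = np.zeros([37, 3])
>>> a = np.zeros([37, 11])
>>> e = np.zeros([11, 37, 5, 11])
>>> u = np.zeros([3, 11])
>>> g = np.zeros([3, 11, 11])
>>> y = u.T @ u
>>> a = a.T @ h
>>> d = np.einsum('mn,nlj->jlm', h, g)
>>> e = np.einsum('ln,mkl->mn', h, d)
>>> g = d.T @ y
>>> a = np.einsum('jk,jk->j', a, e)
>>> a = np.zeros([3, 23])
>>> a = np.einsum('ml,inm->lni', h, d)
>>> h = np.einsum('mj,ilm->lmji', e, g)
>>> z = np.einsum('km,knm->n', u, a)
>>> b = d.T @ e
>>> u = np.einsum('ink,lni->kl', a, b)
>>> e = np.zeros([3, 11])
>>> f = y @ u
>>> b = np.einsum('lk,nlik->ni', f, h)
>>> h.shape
(11, 11, 3, 37)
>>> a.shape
(3, 11, 11)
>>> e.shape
(3, 11)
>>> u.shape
(11, 37)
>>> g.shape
(37, 11, 11)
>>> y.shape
(11, 11)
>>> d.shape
(11, 11, 37)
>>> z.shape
(11,)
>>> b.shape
(11, 3)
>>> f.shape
(11, 37)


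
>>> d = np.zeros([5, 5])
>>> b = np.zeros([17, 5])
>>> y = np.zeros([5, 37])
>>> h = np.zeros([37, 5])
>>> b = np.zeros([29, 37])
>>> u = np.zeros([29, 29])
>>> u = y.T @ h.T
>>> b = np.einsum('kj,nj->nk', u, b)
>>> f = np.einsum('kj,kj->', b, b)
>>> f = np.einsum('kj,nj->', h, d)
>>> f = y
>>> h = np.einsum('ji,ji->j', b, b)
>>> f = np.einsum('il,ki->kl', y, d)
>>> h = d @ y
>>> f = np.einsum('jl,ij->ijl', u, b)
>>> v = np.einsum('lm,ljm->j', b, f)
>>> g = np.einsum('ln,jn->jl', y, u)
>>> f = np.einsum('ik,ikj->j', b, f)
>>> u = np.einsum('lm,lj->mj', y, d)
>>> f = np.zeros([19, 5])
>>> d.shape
(5, 5)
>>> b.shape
(29, 37)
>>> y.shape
(5, 37)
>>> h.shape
(5, 37)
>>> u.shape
(37, 5)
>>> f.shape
(19, 5)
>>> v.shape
(37,)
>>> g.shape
(37, 5)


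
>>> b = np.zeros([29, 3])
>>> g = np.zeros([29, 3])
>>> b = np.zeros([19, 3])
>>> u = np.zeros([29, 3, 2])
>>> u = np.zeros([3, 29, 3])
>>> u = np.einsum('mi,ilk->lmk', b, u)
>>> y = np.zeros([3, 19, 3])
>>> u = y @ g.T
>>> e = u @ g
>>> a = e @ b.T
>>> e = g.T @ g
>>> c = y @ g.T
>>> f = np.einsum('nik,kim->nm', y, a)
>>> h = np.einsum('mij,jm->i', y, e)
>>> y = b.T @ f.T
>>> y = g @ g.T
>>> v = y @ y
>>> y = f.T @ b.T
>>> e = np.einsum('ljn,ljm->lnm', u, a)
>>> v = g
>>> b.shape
(19, 3)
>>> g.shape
(29, 3)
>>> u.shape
(3, 19, 29)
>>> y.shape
(19, 19)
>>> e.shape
(3, 29, 19)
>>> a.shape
(3, 19, 19)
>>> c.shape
(3, 19, 29)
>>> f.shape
(3, 19)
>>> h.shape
(19,)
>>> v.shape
(29, 3)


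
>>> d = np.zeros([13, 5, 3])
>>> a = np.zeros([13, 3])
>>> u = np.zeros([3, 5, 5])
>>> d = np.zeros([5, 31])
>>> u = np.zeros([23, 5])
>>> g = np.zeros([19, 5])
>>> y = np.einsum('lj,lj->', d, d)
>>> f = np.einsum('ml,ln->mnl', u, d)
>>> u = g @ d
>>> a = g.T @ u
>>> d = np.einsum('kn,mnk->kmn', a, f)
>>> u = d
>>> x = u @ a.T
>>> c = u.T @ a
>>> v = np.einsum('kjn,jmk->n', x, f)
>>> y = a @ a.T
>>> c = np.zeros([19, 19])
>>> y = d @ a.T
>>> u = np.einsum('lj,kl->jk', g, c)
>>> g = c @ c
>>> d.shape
(5, 23, 31)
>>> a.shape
(5, 31)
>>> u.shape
(5, 19)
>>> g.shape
(19, 19)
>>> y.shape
(5, 23, 5)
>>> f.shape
(23, 31, 5)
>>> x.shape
(5, 23, 5)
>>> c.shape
(19, 19)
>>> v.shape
(5,)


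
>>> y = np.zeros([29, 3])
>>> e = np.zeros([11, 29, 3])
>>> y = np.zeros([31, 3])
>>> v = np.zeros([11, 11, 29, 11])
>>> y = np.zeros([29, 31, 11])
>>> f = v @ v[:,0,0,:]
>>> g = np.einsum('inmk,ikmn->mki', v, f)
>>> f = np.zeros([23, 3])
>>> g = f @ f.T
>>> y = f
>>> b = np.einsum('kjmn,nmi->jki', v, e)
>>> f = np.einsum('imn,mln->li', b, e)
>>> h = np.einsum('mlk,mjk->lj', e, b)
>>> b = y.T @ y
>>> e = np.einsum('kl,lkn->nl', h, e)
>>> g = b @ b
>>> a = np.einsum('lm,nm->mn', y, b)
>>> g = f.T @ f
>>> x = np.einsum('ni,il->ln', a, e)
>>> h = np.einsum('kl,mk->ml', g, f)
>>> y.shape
(23, 3)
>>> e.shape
(3, 11)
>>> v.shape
(11, 11, 29, 11)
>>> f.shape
(29, 11)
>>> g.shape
(11, 11)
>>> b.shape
(3, 3)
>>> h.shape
(29, 11)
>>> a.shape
(3, 3)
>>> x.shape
(11, 3)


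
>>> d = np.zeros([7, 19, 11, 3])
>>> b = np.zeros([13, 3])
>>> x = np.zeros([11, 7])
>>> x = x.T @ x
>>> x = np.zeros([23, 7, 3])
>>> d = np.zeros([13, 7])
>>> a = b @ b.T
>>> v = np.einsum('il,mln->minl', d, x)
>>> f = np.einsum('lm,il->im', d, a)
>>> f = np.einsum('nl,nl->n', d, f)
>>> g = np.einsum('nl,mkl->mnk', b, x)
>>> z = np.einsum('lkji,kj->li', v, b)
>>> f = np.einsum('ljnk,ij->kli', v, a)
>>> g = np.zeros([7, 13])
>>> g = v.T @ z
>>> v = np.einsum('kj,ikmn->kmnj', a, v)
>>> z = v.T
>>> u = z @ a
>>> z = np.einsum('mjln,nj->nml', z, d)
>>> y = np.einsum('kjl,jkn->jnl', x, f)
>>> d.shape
(13, 7)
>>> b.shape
(13, 3)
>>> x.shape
(23, 7, 3)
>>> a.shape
(13, 13)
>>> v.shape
(13, 3, 7, 13)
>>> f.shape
(7, 23, 13)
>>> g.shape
(7, 3, 13, 7)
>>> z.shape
(13, 13, 3)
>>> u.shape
(13, 7, 3, 13)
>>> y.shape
(7, 13, 3)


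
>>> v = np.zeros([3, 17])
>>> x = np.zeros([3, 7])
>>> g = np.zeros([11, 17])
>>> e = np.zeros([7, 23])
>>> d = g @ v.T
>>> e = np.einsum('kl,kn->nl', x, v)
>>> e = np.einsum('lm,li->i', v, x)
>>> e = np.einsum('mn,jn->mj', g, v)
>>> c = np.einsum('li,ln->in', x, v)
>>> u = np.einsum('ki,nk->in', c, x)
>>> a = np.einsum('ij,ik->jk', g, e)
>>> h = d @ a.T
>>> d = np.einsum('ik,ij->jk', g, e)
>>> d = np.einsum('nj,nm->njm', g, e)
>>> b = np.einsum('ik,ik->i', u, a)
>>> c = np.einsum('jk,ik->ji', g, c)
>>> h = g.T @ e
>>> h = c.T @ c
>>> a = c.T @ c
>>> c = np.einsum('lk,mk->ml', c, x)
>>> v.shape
(3, 17)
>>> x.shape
(3, 7)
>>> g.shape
(11, 17)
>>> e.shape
(11, 3)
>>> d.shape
(11, 17, 3)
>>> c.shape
(3, 11)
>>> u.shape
(17, 3)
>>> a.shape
(7, 7)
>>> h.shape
(7, 7)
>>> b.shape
(17,)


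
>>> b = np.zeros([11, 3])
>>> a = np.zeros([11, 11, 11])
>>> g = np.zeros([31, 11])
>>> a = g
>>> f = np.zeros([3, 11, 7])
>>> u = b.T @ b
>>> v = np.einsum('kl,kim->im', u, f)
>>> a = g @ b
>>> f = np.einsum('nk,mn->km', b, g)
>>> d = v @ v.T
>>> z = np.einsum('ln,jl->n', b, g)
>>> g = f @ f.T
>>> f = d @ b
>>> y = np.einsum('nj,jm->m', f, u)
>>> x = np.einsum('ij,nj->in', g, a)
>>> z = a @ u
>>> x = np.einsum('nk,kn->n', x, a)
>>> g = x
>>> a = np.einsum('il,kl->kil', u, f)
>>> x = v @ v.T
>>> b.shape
(11, 3)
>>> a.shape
(11, 3, 3)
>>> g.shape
(3,)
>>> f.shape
(11, 3)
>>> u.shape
(3, 3)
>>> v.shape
(11, 7)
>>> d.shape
(11, 11)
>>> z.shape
(31, 3)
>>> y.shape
(3,)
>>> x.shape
(11, 11)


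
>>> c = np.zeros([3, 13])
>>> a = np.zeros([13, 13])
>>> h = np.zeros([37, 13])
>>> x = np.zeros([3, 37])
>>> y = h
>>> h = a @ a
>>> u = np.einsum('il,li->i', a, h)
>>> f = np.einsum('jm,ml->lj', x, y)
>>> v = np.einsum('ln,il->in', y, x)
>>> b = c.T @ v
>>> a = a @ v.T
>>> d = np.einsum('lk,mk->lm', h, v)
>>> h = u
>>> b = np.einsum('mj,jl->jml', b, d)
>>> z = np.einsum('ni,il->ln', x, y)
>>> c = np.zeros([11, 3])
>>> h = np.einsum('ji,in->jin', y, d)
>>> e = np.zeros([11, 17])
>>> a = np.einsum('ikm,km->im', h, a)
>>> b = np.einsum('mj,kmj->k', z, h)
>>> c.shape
(11, 3)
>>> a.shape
(37, 3)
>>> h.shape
(37, 13, 3)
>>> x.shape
(3, 37)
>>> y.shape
(37, 13)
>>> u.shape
(13,)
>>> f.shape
(13, 3)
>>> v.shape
(3, 13)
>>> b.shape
(37,)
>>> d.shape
(13, 3)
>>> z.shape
(13, 3)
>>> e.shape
(11, 17)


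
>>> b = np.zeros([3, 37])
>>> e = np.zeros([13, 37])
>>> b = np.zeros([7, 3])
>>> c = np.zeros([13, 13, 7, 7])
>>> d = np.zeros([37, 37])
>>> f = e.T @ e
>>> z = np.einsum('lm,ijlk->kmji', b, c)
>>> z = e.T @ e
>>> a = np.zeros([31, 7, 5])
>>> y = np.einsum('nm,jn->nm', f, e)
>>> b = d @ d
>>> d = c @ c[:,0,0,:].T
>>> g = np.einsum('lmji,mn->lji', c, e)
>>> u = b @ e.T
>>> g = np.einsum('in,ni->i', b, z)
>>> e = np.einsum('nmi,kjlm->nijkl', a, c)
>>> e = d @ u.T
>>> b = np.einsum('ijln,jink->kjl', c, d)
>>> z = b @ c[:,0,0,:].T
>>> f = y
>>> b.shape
(13, 13, 7)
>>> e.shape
(13, 13, 7, 37)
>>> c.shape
(13, 13, 7, 7)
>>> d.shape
(13, 13, 7, 13)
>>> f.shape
(37, 37)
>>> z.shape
(13, 13, 13)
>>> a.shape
(31, 7, 5)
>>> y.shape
(37, 37)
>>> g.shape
(37,)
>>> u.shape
(37, 13)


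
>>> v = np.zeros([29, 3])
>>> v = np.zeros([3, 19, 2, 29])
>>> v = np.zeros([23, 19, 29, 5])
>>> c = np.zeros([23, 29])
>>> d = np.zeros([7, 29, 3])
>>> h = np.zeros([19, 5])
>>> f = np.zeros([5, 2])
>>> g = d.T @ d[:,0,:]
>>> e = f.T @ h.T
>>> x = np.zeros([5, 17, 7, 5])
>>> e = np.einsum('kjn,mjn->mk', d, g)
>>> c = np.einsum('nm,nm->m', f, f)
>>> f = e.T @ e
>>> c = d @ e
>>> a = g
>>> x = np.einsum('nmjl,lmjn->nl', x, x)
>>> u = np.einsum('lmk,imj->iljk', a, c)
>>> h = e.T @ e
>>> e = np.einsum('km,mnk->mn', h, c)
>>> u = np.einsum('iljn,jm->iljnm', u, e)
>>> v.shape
(23, 19, 29, 5)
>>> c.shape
(7, 29, 7)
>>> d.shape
(7, 29, 3)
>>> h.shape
(7, 7)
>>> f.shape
(7, 7)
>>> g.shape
(3, 29, 3)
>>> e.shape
(7, 29)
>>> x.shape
(5, 5)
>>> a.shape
(3, 29, 3)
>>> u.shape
(7, 3, 7, 3, 29)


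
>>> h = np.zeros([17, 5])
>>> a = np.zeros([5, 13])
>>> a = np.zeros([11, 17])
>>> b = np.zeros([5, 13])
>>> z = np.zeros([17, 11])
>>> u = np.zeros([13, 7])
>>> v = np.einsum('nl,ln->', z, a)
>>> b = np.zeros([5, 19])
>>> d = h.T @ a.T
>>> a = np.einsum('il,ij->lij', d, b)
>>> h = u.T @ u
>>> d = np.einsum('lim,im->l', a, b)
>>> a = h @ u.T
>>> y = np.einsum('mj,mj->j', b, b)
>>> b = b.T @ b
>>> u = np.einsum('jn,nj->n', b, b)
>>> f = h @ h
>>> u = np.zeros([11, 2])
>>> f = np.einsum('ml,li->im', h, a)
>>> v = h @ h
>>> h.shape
(7, 7)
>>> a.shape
(7, 13)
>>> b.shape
(19, 19)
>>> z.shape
(17, 11)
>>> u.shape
(11, 2)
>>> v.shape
(7, 7)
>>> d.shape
(11,)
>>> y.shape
(19,)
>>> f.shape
(13, 7)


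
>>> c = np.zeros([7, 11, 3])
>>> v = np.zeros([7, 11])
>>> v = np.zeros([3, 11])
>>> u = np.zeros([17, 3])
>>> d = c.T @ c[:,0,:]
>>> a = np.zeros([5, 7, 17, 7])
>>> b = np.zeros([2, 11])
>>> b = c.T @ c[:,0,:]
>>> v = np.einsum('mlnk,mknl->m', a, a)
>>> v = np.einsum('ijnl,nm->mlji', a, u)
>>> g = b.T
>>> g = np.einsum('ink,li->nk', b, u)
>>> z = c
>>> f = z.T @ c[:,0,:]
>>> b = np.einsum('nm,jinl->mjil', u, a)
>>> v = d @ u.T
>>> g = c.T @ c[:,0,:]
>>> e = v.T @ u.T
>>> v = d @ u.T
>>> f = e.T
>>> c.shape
(7, 11, 3)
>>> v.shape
(3, 11, 17)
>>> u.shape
(17, 3)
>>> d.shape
(3, 11, 3)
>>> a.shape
(5, 7, 17, 7)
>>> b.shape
(3, 5, 7, 7)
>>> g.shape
(3, 11, 3)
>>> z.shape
(7, 11, 3)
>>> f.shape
(17, 11, 17)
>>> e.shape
(17, 11, 17)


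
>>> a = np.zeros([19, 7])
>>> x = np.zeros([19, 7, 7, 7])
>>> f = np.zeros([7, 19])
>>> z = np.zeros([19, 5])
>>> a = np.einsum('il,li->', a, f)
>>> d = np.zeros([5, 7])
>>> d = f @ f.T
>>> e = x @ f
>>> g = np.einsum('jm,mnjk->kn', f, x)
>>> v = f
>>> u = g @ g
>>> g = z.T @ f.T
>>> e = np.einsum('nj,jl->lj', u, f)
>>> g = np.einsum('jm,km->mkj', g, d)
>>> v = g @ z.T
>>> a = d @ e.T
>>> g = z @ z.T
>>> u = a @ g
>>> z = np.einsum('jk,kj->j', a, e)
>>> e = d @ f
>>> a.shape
(7, 19)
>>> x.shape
(19, 7, 7, 7)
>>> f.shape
(7, 19)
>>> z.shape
(7,)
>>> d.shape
(7, 7)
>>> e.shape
(7, 19)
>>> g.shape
(19, 19)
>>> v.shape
(7, 7, 19)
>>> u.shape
(7, 19)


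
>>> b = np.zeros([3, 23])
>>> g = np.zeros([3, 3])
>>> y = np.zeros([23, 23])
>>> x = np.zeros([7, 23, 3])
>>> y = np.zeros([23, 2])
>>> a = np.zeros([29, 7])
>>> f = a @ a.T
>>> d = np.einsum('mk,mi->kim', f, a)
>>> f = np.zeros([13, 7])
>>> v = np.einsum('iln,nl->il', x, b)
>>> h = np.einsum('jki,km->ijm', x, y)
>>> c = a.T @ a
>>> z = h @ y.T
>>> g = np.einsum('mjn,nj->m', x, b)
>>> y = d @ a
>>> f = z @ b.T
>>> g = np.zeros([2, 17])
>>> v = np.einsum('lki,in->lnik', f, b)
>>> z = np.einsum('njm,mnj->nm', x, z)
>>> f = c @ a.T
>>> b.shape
(3, 23)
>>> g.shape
(2, 17)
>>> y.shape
(29, 7, 7)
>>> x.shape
(7, 23, 3)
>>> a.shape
(29, 7)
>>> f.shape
(7, 29)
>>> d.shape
(29, 7, 29)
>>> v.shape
(3, 23, 3, 7)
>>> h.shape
(3, 7, 2)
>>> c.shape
(7, 7)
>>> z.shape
(7, 3)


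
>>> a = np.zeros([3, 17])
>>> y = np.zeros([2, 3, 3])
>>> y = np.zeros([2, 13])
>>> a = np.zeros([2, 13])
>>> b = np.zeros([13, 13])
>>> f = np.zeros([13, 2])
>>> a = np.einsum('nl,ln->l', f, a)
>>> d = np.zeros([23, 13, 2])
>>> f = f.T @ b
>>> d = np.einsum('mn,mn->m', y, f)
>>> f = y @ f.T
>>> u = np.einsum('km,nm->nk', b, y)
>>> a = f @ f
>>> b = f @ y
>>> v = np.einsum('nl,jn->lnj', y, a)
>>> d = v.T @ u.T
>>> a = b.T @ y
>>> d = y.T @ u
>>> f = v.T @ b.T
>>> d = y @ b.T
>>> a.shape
(13, 13)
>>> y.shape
(2, 13)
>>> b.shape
(2, 13)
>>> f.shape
(2, 2, 2)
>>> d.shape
(2, 2)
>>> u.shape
(2, 13)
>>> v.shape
(13, 2, 2)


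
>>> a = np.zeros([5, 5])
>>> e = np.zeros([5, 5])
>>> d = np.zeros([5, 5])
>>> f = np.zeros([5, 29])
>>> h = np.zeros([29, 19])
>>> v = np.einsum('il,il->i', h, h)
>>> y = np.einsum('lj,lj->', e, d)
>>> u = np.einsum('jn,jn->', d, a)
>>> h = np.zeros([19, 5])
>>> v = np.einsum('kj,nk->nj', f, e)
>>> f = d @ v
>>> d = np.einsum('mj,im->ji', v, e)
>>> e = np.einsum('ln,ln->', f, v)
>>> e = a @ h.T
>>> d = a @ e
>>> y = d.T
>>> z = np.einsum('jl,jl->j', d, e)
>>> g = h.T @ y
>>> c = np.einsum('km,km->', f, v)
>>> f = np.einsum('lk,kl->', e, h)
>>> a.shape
(5, 5)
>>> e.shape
(5, 19)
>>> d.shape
(5, 19)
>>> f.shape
()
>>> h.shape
(19, 5)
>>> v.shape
(5, 29)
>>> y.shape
(19, 5)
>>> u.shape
()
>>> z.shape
(5,)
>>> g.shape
(5, 5)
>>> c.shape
()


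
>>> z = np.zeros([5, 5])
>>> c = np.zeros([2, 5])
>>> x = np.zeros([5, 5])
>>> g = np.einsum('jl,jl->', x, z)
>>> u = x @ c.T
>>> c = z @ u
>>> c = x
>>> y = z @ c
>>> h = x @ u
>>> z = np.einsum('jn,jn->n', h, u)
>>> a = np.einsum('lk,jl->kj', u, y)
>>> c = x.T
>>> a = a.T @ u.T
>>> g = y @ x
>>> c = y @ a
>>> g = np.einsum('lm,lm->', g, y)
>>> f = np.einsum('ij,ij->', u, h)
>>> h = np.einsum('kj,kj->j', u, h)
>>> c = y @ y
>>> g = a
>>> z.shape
(2,)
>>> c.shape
(5, 5)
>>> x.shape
(5, 5)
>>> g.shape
(5, 5)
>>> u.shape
(5, 2)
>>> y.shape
(5, 5)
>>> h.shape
(2,)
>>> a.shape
(5, 5)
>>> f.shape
()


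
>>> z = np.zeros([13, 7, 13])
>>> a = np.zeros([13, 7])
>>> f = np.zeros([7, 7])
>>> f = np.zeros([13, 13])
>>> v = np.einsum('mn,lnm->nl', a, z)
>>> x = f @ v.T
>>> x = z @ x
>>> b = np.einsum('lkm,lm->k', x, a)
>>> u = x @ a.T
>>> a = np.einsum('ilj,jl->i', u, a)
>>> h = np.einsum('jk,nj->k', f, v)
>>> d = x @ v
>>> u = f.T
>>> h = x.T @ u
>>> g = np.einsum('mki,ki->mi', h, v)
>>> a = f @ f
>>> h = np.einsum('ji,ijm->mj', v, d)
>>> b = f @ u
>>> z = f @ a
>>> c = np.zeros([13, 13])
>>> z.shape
(13, 13)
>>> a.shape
(13, 13)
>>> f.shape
(13, 13)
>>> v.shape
(7, 13)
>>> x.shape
(13, 7, 7)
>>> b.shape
(13, 13)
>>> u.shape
(13, 13)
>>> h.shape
(13, 7)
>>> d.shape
(13, 7, 13)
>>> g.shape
(7, 13)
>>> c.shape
(13, 13)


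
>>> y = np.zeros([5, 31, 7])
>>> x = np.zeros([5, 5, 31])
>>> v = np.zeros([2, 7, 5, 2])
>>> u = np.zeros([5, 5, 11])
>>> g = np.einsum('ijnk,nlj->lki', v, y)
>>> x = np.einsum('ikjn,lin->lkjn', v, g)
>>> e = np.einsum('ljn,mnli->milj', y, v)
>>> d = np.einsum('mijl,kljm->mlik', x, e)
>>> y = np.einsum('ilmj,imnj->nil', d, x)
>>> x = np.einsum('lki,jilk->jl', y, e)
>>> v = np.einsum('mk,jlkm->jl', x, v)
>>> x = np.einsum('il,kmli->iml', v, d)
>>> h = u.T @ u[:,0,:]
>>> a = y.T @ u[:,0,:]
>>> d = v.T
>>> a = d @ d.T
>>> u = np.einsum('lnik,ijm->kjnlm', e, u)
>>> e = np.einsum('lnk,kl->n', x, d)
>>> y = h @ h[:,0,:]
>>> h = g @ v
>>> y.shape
(11, 5, 11)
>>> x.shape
(2, 2, 7)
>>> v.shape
(2, 7)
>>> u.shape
(31, 5, 2, 2, 11)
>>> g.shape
(31, 2, 2)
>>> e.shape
(2,)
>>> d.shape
(7, 2)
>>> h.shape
(31, 2, 7)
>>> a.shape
(7, 7)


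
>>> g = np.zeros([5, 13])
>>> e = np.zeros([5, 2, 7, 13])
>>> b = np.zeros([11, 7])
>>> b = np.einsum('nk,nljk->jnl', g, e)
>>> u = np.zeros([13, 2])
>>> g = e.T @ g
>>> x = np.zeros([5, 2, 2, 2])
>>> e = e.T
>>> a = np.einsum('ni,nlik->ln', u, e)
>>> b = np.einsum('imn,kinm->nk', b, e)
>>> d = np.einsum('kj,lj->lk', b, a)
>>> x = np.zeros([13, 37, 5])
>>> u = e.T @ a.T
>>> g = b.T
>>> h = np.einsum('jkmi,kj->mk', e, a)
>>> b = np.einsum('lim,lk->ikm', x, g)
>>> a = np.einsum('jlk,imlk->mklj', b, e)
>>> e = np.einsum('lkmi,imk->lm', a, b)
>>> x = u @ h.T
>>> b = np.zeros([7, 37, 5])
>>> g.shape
(13, 2)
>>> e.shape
(7, 2)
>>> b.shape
(7, 37, 5)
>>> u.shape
(5, 2, 7, 7)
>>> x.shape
(5, 2, 7, 2)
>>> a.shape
(7, 5, 2, 37)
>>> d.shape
(7, 2)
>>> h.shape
(2, 7)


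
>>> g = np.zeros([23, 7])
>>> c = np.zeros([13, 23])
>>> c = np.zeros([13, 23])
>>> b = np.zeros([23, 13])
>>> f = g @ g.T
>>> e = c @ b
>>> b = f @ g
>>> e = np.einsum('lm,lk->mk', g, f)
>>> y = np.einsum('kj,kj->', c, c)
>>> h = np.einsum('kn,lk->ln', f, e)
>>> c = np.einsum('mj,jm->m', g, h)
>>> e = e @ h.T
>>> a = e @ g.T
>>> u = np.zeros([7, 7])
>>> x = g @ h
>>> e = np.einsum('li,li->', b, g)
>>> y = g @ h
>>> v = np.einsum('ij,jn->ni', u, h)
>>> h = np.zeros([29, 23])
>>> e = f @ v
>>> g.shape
(23, 7)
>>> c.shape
(23,)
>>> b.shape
(23, 7)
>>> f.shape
(23, 23)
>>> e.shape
(23, 7)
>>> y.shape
(23, 23)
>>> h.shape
(29, 23)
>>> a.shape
(7, 23)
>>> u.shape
(7, 7)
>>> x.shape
(23, 23)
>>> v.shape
(23, 7)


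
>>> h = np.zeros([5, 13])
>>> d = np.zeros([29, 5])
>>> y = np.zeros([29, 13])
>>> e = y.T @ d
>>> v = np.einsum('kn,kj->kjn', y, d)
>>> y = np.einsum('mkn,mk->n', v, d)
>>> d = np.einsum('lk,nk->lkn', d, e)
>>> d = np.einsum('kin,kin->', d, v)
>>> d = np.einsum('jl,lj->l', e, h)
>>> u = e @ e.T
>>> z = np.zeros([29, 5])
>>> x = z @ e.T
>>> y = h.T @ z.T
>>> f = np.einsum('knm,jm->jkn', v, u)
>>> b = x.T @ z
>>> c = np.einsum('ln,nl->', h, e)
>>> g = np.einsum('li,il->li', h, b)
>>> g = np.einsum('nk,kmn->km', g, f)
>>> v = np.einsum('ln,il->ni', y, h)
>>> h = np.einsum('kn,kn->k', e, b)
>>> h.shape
(13,)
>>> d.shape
(5,)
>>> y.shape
(13, 29)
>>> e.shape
(13, 5)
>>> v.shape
(29, 5)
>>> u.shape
(13, 13)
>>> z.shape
(29, 5)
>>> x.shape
(29, 13)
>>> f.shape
(13, 29, 5)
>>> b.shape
(13, 5)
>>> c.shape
()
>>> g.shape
(13, 29)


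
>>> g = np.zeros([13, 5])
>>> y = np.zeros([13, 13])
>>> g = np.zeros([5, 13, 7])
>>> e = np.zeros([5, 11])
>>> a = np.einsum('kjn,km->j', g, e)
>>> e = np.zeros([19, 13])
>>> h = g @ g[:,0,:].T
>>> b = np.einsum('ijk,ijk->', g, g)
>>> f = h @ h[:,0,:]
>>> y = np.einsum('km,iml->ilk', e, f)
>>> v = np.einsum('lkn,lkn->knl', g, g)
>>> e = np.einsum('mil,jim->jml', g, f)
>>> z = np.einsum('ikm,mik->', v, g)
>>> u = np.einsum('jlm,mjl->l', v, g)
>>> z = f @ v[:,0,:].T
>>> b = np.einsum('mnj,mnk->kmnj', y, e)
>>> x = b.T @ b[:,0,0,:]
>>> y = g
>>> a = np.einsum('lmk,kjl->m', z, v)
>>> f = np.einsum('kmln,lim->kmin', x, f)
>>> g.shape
(5, 13, 7)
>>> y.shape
(5, 13, 7)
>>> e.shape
(5, 5, 7)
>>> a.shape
(13,)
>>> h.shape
(5, 13, 5)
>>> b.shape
(7, 5, 5, 19)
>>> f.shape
(19, 5, 13, 19)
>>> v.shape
(13, 7, 5)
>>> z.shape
(5, 13, 13)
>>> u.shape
(7,)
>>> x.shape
(19, 5, 5, 19)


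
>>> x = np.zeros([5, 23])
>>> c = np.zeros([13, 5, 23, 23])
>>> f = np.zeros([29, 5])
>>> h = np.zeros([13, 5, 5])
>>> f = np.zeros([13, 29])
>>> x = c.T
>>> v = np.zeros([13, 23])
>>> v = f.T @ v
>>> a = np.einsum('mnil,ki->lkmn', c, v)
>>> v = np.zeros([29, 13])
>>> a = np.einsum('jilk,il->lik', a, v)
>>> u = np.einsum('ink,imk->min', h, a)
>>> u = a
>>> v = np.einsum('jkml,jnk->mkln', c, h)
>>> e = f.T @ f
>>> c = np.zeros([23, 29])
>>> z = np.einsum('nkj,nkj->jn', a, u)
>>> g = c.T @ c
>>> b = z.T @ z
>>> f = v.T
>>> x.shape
(23, 23, 5, 13)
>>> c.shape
(23, 29)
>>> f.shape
(5, 23, 5, 23)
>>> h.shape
(13, 5, 5)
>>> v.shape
(23, 5, 23, 5)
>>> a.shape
(13, 29, 5)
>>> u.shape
(13, 29, 5)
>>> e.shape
(29, 29)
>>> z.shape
(5, 13)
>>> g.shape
(29, 29)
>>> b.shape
(13, 13)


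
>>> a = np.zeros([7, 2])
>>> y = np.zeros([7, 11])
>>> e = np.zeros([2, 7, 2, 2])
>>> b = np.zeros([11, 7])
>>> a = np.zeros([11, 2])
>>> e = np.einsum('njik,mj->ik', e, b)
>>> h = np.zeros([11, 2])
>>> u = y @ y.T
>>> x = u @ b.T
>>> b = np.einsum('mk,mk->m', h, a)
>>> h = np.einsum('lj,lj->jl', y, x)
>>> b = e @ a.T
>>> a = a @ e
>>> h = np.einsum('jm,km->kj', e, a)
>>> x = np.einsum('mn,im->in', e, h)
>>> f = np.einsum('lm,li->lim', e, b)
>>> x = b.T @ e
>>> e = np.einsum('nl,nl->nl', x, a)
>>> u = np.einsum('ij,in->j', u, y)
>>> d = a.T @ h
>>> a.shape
(11, 2)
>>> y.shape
(7, 11)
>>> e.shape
(11, 2)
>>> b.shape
(2, 11)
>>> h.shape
(11, 2)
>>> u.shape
(7,)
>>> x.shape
(11, 2)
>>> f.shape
(2, 11, 2)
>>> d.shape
(2, 2)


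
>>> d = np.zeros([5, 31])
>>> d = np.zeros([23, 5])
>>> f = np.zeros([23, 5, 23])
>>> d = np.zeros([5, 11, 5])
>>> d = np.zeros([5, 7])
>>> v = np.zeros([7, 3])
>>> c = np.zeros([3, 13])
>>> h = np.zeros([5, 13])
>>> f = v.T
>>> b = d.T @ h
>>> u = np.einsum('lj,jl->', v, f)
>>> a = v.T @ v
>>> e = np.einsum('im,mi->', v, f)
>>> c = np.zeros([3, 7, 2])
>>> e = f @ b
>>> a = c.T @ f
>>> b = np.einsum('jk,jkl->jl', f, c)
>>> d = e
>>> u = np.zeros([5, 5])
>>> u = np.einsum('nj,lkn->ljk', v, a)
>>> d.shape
(3, 13)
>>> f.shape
(3, 7)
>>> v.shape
(7, 3)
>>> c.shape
(3, 7, 2)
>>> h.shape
(5, 13)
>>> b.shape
(3, 2)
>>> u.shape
(2, 3, 7)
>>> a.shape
(2, 7, 7)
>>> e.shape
(3, 13)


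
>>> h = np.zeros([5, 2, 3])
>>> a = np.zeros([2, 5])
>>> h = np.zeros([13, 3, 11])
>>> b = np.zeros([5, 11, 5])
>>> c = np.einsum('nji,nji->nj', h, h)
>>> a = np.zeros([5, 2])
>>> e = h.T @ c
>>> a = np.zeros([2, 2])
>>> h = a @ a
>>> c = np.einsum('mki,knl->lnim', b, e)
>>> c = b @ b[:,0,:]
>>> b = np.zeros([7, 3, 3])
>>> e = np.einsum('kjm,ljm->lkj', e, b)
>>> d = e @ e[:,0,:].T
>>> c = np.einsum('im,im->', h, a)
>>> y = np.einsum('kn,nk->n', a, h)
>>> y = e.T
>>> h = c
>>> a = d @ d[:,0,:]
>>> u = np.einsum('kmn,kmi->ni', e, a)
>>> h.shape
()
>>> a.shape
(7, 11, 7)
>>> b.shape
(7, 3, 3)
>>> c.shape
()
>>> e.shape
(7, 11, 3)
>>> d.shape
(7, 11, 7)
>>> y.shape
(3, 11, 7)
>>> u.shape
(3, 7)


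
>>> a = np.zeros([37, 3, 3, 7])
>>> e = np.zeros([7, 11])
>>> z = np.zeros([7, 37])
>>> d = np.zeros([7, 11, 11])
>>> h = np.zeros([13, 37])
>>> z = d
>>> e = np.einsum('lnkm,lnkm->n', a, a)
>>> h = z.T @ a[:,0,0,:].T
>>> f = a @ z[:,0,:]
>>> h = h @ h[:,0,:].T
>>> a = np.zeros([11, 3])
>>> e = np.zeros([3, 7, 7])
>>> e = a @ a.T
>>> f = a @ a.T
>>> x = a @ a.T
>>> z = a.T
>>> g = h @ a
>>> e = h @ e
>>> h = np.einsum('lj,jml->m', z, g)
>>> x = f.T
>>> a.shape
(11, 3)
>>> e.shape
(11, 11, 11)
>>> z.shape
(3, 11)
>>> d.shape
(7, 11, 11)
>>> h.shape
(11,)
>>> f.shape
(11, 11)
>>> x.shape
(11, 11)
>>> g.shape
(11, 11, 3)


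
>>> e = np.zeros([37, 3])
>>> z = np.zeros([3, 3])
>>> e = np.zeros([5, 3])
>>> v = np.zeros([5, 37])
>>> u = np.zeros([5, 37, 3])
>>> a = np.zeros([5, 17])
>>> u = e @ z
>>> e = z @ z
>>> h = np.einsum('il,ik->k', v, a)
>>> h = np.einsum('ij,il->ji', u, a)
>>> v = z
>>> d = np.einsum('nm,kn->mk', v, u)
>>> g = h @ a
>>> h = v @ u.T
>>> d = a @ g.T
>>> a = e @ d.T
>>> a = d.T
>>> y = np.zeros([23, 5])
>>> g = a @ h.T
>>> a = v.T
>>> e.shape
(3, 3)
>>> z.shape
(3, 3)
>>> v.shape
(3, 3)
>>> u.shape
(5, 3)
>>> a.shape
(3, 3)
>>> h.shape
(3, 5)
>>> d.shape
(5, 3)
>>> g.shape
(3, 3)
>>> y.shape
(23, 5)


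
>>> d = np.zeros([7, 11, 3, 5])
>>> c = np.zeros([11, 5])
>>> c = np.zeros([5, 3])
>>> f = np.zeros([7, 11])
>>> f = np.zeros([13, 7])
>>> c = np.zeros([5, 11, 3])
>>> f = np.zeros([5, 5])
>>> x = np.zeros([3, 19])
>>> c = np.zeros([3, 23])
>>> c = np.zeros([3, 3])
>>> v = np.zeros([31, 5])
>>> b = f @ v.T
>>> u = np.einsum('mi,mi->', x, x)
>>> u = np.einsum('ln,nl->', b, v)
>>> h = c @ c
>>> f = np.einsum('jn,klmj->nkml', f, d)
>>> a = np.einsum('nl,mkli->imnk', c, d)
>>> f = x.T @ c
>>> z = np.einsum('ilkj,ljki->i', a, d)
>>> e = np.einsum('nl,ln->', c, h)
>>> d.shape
(7, 11, 3, 5)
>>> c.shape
(3, 3)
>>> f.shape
(19, 3)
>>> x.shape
(3, 19)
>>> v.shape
(31, 5)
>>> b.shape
(5, 31)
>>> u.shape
()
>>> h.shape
(3, 3)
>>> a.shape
(5, 7, 3, 11)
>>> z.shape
(5,)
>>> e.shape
()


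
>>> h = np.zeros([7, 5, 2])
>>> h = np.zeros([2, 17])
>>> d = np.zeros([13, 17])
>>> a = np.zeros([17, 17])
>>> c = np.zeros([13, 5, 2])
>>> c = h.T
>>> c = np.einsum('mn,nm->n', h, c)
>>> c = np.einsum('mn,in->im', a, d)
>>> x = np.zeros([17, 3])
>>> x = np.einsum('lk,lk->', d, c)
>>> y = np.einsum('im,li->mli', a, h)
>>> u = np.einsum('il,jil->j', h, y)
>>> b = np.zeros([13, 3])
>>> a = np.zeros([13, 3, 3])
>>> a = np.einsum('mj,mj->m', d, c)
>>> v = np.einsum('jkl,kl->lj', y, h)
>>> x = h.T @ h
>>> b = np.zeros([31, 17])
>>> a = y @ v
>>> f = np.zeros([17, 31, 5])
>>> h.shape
(2, 17)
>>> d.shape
(13, 17)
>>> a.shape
(17, 2, 17)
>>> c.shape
(13, 17)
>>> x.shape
(17, 17)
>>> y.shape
(17, 2, 17)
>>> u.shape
(17,)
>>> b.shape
(31, 17)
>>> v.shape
(17, 17)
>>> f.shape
(17, 31, 5)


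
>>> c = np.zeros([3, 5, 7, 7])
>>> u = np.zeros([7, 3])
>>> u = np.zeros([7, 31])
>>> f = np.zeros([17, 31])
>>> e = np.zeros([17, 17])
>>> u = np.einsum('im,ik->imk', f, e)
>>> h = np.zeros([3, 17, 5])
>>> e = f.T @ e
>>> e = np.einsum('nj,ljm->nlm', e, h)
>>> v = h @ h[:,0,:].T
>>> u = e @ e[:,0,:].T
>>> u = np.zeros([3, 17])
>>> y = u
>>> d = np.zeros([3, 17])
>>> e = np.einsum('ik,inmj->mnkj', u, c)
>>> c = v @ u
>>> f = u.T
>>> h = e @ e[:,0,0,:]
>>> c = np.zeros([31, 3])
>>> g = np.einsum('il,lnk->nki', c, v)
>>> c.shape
(31, 3)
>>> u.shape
(3, 17)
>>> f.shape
(17, 3)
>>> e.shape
(7, 5, 17, 7)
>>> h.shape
(7, 5, 17, 7)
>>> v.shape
(3, 17, 3)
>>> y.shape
(3, 17)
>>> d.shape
(3, 17)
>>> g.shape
(17, 3, 31)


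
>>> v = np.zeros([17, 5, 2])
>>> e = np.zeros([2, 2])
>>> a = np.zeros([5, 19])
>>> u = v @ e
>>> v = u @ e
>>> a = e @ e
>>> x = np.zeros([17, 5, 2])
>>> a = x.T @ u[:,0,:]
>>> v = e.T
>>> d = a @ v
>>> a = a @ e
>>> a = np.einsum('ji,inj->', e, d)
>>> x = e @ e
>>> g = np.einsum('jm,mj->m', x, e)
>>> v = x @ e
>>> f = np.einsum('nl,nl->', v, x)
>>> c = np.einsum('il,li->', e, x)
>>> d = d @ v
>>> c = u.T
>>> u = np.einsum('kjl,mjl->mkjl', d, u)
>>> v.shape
(2, 2)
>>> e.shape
(2, 2)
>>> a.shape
()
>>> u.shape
(17, 2, 5, 2)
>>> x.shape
(2, 2)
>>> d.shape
(2, 5, 2)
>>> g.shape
(2,)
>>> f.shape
()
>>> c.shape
(2, 5, 17)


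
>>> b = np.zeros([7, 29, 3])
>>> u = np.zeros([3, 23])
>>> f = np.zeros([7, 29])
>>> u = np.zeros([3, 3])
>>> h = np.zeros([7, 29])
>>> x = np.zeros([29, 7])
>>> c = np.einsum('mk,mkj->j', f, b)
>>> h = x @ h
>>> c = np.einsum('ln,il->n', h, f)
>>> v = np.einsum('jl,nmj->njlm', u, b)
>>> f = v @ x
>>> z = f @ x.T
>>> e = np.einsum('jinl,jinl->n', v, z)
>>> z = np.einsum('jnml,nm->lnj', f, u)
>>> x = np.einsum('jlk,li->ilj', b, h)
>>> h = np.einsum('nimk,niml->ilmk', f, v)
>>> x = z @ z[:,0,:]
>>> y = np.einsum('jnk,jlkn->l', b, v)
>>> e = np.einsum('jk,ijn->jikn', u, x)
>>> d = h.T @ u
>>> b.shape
(7, 29, 3)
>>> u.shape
(3, 3)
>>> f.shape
(7, 3, 3, 7)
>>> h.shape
(3, 29, 3, 7)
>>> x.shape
(7, 3, 7)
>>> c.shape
(29,)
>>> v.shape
(7, 3, 3, 29)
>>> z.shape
(7, 3, 7)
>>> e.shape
(3, 7, 3, 7)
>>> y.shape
(3,)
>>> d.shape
(7, 3, 29, 3)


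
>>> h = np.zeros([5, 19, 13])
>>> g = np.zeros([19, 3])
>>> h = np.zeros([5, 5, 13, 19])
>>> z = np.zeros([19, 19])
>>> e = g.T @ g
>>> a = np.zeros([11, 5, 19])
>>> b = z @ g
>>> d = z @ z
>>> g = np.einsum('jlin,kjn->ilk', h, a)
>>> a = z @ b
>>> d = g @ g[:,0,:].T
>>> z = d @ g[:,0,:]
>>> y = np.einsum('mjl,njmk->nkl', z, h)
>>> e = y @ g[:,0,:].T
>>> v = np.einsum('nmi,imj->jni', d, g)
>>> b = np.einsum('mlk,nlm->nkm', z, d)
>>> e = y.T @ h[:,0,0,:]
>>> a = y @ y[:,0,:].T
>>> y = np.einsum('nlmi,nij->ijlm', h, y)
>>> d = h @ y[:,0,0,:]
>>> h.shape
(5, 5, 13, 19)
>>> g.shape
(13, 5, 11)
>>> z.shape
(13, 5, 11)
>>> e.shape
(11, 19, 19)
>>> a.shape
(5, 19, 5)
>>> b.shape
(13, 11, 13)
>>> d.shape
(5, 5, 13, 13)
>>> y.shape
(19, 11, 5, 13)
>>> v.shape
(11, 13, 13)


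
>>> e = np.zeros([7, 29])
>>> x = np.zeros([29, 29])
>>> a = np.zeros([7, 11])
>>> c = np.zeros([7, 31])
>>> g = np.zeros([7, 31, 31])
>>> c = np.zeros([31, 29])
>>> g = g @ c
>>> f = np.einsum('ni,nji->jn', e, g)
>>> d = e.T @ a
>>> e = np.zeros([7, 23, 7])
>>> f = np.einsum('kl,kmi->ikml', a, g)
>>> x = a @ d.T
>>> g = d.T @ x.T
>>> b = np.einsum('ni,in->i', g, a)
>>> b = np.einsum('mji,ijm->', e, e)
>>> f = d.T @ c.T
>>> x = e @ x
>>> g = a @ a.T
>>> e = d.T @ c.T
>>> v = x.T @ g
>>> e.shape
(11, 31)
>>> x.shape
(7, 23, 29)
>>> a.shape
(7, 11)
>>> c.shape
(31, 29)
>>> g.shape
(7, 7)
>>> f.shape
(11, 31)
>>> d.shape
(29, 11)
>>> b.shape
()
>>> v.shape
(29, 23, 7)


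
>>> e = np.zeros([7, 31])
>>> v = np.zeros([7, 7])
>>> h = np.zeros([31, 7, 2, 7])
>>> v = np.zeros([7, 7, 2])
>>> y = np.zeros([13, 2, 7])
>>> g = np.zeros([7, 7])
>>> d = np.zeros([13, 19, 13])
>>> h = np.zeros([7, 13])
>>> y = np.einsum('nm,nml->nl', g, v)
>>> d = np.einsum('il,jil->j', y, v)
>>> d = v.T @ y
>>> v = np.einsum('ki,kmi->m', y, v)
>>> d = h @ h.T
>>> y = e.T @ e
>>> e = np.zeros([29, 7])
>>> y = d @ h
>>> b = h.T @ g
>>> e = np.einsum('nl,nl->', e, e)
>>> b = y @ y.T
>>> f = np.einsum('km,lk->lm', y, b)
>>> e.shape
()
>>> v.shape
(7,)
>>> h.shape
(7, 13)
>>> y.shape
(7, 13)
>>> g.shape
(7, 7)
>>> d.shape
(7, 7)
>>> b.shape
(7, 7)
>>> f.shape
(7, 13)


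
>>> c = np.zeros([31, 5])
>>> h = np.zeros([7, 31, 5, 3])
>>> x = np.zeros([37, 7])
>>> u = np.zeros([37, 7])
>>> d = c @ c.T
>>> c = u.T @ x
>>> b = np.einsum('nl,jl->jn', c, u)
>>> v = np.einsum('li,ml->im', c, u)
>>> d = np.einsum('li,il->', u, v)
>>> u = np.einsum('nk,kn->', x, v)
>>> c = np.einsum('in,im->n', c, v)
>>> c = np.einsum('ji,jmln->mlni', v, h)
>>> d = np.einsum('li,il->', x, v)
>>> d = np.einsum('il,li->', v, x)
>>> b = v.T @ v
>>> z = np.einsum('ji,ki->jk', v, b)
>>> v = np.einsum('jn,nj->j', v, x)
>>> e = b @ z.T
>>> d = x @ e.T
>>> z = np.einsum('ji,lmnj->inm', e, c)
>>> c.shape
(31, 5, 3, 37)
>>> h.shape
(7, 31, 5, 3)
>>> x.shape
(37, 7)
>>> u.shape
()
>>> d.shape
(37, 37)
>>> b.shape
(37, 37)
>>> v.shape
(7,)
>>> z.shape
(7, 3, 5)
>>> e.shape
(37, 7)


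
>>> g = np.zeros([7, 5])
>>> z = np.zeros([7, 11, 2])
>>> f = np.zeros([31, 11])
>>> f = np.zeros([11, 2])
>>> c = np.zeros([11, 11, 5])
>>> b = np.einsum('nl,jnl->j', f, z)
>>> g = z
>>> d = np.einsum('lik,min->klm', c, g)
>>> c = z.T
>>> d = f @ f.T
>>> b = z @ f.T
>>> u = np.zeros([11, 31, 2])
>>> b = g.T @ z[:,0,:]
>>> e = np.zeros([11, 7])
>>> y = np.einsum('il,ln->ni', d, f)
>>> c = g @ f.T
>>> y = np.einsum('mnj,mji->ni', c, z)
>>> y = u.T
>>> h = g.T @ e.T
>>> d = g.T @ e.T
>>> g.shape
(7, 11, 2)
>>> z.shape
(7, 11, 2)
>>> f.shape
(11, 2)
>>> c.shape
(7, 11, 11)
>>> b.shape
(2, 11, 2)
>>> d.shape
(2, 11, 11)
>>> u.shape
(11, 31, 2)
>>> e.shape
(11, 7)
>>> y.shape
(2, 31, 11)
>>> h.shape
(2, 11, 11)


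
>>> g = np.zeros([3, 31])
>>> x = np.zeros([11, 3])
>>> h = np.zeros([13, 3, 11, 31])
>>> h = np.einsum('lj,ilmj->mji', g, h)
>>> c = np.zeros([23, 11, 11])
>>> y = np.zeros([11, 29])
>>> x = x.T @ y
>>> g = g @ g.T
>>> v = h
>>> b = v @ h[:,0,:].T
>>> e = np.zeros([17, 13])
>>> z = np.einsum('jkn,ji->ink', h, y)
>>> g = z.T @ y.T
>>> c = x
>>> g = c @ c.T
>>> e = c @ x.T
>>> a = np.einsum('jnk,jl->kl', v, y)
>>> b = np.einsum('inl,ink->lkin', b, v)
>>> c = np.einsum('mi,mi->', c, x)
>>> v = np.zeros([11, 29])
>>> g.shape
(3, 3)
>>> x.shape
(3, 29)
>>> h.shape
(11, 31, 13)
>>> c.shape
()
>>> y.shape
(11, 29)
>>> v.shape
(11, 29)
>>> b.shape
(11, 13, 11, 31)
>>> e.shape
(3, 3)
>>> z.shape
(29, 13, 31)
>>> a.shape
(13, 29)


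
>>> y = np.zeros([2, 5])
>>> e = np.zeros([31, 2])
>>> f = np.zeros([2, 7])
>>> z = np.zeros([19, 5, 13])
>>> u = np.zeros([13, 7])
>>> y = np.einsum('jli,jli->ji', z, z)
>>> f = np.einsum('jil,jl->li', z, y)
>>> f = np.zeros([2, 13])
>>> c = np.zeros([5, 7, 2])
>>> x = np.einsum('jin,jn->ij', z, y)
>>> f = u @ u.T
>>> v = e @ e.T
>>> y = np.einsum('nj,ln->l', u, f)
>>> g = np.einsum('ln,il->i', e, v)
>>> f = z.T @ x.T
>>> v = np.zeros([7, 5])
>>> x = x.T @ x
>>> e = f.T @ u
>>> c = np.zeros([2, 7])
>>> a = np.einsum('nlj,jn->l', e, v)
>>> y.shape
(13,)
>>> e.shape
(5, 5, 7)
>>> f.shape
(13, 5, 5)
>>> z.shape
(19, 5, 13)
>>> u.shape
(13, 7)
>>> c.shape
(2, 7)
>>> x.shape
(19, 19)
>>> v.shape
(7, 5)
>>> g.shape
(31,)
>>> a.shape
(5,)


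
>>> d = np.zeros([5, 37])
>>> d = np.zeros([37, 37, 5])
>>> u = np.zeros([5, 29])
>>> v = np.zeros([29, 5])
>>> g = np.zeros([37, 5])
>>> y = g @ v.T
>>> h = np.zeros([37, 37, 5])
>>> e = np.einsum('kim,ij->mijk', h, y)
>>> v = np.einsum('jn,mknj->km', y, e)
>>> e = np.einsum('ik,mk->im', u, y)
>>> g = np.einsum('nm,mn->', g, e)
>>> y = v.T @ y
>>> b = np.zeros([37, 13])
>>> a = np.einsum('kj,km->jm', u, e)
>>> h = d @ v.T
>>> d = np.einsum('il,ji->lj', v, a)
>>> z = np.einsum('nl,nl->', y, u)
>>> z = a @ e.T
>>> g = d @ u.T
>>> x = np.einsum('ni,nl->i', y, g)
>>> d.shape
(5, 29)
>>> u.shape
(5, 29)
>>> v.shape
(37, 5)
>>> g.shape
(5, 5)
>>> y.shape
(5, 29)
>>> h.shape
(37, 37, 37)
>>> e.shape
(5, 37)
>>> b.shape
(37, 13)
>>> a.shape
(29, 37)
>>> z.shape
(29, 5)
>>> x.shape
(29,)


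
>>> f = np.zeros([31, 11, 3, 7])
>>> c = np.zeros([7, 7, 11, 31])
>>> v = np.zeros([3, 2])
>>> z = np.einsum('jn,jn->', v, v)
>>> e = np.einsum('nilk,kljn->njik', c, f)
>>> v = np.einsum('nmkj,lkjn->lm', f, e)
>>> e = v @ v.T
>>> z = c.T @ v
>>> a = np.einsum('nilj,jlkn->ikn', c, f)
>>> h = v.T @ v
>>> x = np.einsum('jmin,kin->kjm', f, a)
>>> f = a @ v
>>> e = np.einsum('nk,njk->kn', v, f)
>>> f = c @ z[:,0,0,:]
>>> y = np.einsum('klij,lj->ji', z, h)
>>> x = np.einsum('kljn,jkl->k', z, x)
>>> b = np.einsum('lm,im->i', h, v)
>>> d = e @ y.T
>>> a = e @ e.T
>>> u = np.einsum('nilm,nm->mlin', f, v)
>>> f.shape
(7, 7, 11, 11)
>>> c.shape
(7, 7, 11, 31)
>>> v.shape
(7, 11)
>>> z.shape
(31, 11, 7, 11)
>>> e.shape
(11, 7)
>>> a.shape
(11, 11)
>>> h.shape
(11, 11)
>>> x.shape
(31,)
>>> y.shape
(11, 7)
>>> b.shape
(7,)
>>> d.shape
(11, 11)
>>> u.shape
(11, 11, 7, 7)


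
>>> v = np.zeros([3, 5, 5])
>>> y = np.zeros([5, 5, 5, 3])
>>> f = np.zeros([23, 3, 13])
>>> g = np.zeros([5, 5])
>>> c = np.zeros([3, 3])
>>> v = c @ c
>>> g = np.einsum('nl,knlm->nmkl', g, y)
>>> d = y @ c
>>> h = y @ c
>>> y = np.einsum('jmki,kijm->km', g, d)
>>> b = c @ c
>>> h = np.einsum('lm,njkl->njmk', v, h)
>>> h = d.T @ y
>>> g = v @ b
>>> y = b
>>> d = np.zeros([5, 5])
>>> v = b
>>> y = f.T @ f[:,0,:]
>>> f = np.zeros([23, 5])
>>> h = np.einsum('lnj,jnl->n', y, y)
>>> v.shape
(3, 3)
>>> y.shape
(13, 3, 13)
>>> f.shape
(23, 5)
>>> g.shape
(3, 3)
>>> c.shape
(3, 3)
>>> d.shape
(5, 5)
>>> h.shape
(3,)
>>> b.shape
(3, 3)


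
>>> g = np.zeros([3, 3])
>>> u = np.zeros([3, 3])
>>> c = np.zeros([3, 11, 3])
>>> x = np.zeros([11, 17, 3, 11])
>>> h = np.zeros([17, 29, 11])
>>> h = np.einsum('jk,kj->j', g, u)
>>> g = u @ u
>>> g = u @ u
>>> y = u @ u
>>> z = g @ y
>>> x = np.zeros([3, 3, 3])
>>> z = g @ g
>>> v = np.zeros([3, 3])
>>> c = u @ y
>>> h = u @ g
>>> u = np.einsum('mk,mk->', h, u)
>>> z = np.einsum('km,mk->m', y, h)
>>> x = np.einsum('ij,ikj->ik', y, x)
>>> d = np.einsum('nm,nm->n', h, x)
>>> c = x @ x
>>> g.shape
(3, 3)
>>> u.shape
()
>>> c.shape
(3, 3)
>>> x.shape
(3, 3)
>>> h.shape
(3, 3)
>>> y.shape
(3, 3)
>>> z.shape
(3,)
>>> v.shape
(3, 3)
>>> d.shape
(3,)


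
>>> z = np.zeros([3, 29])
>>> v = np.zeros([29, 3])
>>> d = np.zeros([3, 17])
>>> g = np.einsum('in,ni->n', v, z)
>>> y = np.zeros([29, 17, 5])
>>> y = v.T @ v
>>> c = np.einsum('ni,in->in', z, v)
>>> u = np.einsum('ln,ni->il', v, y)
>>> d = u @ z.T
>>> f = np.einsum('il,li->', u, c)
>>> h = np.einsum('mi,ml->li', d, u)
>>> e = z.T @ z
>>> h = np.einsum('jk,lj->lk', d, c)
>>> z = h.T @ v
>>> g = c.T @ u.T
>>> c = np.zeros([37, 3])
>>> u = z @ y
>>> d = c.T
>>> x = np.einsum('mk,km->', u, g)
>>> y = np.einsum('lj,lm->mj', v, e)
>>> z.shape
(3, 3)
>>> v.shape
(29, 3)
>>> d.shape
(3, 37)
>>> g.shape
(3, 3)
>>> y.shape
(29, 3)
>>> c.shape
(37, 3)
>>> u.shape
(3, 3)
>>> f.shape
()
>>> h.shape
(29, 3)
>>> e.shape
(29, 29)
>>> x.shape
()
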